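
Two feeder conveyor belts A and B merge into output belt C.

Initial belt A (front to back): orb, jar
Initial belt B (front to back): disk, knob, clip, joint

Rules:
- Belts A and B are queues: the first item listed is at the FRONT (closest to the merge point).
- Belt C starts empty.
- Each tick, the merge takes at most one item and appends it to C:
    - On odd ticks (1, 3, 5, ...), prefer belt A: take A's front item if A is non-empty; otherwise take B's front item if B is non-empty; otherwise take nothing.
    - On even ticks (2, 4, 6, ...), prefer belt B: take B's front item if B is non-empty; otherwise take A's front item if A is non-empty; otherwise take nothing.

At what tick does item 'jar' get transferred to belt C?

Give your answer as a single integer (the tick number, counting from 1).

Tick 1: prefer A, take orb from A; A=[jar] B=[disk,knob,clip,joint] C=[orb]
Tick 2: prefer B, take disk from B; A=[jar] B=[knob,clip,joint] C=[orb,disk]
Tick 3: prefer A, take jar from A; A=[-] B=[knob,clip,joint] C=[orb,disk,jar]

Answer: 3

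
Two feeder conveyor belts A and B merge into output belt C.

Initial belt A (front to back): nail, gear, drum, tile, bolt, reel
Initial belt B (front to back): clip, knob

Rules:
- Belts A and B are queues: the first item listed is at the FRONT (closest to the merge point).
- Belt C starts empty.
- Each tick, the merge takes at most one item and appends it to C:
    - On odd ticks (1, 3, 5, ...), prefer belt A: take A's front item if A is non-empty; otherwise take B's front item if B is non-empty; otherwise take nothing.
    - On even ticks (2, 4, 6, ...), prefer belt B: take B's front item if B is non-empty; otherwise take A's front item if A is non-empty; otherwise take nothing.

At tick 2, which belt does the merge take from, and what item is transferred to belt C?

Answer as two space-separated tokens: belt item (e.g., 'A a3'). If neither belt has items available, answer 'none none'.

Answer: B clip

Derivation:
Tick 1: prefer A, take nail from A; A=[gear,drum,tile,bolt,reel] B=[clip,knob] C=[nail]
Tick 2: prefer B, take clip from B; A=[gear,drum,tile,bolt,reel] B=[knob] C=[nail,clip]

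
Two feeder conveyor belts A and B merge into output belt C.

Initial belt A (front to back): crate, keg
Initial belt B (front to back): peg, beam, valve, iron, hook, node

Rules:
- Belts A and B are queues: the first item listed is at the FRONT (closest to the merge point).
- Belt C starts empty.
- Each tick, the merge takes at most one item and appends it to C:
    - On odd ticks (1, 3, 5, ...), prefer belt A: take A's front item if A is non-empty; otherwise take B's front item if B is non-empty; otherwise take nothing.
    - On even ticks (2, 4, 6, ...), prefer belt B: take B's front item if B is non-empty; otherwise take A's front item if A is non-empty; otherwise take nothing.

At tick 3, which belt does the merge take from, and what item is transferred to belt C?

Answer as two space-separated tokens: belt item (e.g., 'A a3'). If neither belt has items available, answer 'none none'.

Answer: A keg

Derivation:
Tick 1: prefer A, take crate from A; A=[keg] B=[peg,beam,valve,iron,hook,node] C=[crate]
Tick 2: prefer B, take peg from B; A=[keg] B=[beam,valve,iron,hook,node] C=[crate,peg]
Tick 3: prefer A, take keg from A; A=[-] B=[beam,valve,iron,hook,node] C=[crate,peg,keg]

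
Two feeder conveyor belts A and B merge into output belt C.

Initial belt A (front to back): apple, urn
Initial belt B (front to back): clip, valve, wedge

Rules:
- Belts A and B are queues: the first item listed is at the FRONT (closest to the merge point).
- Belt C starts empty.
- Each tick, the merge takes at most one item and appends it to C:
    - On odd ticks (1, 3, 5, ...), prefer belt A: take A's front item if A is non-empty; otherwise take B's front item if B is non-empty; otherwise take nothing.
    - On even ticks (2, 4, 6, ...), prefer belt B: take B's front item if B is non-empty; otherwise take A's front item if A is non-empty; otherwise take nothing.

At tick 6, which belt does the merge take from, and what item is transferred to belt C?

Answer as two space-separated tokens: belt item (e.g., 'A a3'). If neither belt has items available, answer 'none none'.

Tick 1: prefer A, take apple from A; A=[urn] B=[clip,valve,wedge] C=[apple]
Tick 2: prefer B, take clip from B; A=[urn] B=[valve,wedge] C=[apple,clip]
Tick 3: prefer A, take urn from A; A=[-] B=[valve,wedge] C=[apple,clip,urn]
Tick 4: prefer B, take valve from B; A=[-] B=[wedge] C=[apple,clip,urn,valve]
Tick 5: prefer A, take wedge from B; A=[-] B=[-] C=[apple,clip,urn,valve,wedge]
Tick 6: prefer B, both empty, nothing taken; A=[-] B=[-] C=[apple,clip,urn,valve,wedge]

Answer: none none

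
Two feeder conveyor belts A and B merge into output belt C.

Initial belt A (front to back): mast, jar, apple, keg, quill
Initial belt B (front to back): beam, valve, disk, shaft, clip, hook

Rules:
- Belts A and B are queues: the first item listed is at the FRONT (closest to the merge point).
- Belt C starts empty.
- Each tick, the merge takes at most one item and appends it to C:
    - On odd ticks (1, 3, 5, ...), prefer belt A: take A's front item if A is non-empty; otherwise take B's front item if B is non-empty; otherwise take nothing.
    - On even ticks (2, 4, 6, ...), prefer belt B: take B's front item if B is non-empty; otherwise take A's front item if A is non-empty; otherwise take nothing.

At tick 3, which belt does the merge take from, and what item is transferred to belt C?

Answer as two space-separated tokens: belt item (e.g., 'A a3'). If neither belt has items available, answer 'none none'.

Answer: A jar

Derivation:
Tick 1: prefer A, take mast from A; A=[jar,apple,keg,quill] B=[beam,valve,disk,shaft,clip,hook] C=[mast]
Tick 2: prefer B, take beam from B; A=[jar,apple,keg,quill] B=[valve,disk,shaft,clip,hook] C=[mast,beam]
Tick 3: prefer A, take jar from A; A=[apple,keg,quill] B=[valve,disk,shaft,clip,hook] C=[mast,beam,jar]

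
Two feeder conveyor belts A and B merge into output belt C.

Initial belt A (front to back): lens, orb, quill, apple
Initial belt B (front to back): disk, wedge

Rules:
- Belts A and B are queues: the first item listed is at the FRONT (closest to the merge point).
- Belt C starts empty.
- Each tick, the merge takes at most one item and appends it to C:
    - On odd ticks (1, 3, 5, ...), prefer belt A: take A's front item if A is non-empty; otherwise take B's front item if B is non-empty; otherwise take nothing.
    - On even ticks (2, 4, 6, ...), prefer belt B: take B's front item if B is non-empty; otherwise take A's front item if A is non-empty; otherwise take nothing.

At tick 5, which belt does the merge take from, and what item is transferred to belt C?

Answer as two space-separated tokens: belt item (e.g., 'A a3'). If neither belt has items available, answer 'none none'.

Answer: A quill

Derivation:
Tick 1: prefer A, take lens from A; A=[orb,quill,apple] B=[disk,wedge] C=[lens]
Tick 2: prefer B, take disk from B; A=[orb,quill,apple] B=[wedge] C=[lens,disk]
Tick 3: prefer A, take orb from A; A=[quill,apple] B=[wedge] C=[lens,disk,orb]
Tick 4: prefer B, take wedge from B; A=[quill,apple] B=[-] C=[lens,disk,orb,wedge]
Tick 5: prefer A, take quill from A; A=[apple] B=[-] C=[lens,disk,orb,wedge,quill]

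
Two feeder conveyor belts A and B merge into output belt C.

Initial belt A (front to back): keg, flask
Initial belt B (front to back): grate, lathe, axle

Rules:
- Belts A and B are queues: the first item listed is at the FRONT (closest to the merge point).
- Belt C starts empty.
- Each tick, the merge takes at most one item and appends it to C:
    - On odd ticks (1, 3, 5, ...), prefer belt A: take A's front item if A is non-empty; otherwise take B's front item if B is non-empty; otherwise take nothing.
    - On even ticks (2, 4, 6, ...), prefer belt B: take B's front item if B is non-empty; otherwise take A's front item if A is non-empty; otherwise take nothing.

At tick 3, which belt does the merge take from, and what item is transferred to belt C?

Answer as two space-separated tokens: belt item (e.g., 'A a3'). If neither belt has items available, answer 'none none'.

Tick 1: prefer A, take keg from A; A=[flask] B=[grate,lathe,axle] C=[keg]
Tick 2: prefer B, take grate from B; A=[flask] B=[lathe,axle] C=[keg,grate]
Tick 3: prefer A, take flask from A; A=[-] B=[lathe,axle] C=[keg,grate,flask]

Answer: A flask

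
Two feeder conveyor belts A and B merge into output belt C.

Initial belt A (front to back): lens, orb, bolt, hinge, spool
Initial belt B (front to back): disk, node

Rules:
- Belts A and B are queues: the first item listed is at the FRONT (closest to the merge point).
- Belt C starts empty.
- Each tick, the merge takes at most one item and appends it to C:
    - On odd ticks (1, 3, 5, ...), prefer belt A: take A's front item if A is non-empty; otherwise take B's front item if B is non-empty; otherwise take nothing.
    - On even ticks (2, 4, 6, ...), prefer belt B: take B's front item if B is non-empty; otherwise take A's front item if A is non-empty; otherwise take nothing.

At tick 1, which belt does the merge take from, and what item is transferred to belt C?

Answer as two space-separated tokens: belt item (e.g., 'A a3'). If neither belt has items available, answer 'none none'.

Answer: A lens

Derivation:
Tick 1: prefer A, take lens from A; A=[orb,bolt,hinge,spool] B=[disk,node] C=[lens]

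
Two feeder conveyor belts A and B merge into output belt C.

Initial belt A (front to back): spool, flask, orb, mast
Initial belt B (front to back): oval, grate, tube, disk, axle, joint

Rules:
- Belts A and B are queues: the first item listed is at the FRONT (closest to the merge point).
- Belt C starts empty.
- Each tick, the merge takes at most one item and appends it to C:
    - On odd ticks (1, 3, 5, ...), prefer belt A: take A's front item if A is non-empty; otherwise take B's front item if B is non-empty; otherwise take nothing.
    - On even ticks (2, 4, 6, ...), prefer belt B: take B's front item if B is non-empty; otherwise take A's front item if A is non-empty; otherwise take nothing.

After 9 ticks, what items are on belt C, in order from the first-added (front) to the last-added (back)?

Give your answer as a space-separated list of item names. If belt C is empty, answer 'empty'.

Answer: spool oval flask grate orb tube mast disk axle

Derivation:
Tick 1: prefer A, take spool from A; A=[flask,orb,mast] B=[oval,grate,tube,disk,axle,joint] C=[spool]
Tick 2: prefer B, take oval from B; A=[flask,orb,mast] B=[grate,tube,disk,axle,joint] C=[spool,oval]
Tick 3: prefer A, take flask from A; A=[orb,mast] B=[grate,tube,disk,axle,joint] C=[spool,oval,flask]
Tick 4: prefer B, take grate from B; A=[orb,mast] B=[tube,disk,axle,joint] C=[spool,oval,flask,grate]
Tick 5: prefer A, take orb from A; A=[mast] B=[tube,disk,axle,joint] C=[spool,oval,flask,grate,orb]
Tick 6: prefer B, take tube from B; A=[mast] B=[disk,axle,joint] C=[spool,oval,flask,grate,orb,tube]
Tick 7: prefer A, take mast from A; A=[-] B=[disk,axle,joint] C=[spool,oval,flask,grate,orb,tube,mast]
Tick 8: prefer B, take disk from B; A=[-] B=[axle,joint] C=[spool,oval,flask,grate,orb,tube,mast,disk]
Tick 9: prefer A, take axle from B; A=[-] B=[joint] C=[spool,oval,flask,grate,orb,tube,mast,disk,axle]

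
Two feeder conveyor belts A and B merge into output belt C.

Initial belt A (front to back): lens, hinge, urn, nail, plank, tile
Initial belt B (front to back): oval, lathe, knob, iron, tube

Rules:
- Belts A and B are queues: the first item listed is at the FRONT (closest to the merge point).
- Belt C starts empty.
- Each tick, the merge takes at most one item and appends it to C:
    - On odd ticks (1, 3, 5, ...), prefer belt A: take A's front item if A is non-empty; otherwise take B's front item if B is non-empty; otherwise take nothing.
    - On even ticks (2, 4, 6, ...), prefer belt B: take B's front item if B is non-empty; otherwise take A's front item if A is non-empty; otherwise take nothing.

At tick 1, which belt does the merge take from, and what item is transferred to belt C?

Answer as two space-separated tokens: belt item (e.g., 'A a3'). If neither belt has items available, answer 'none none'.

Tick 1: prefer A, take lens from A; A=[hinge,urn,nail,plank,tile] B=[oval,lathe,knob,iron,tube] C=[lens]

Answer: A lens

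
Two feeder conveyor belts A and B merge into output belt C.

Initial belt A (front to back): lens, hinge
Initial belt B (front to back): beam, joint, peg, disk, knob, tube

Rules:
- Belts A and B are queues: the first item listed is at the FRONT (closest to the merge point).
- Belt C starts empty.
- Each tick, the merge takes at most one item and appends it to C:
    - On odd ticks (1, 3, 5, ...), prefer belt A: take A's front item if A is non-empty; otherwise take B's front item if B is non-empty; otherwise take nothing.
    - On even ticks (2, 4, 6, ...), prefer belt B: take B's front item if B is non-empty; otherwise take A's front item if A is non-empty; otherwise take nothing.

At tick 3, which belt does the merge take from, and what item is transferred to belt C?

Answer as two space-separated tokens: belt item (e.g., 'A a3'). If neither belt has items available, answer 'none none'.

Answer: A hinge

Derivation:
Tick 1: prefer A, take lens from A; A=[hinge] B=[beam,joint,peg,disk,knob,tube] C=[lens]
Tick 2: prefer B, take beam from B; A=[hinge] B=[joint,peg,disk,knob,tube] C=[lens,beam]
Tick 3: prefer A, take hinge from A; A=[-] B=[joint,peg,disk,knob,tube] C=[lens,beam,hinge]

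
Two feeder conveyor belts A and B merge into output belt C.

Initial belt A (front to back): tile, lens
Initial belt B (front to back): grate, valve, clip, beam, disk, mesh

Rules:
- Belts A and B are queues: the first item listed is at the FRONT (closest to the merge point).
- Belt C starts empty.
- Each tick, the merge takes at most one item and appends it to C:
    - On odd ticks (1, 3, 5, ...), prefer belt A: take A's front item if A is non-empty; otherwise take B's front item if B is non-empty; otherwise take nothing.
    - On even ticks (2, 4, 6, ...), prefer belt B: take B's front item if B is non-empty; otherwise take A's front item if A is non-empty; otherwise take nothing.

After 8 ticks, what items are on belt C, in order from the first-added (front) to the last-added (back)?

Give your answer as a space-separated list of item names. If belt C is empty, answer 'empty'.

Tick 1: prefer A, take tile from A; A=[lens] B=[grate,valve,clip,beam,disk,mesh] C=[tile]
Tick 2: prefer B, take grate from B; A=[lens] B=[valve,clip,beam,disk,mesh] C=[tile,grate]
Tick 3: prefer A, take lens from A; A=[-] B=[valve,clip,beam,disk,mesh] C=[tile,grate,lens]
Tick 4: prefer B, take valve from B; A=[-] B=[clip,beam,disk,mesh] C=[tile,grate,lens,valve]
Tick 5: prefer A, take clip from B; A=[-] B=[beam,disk,mesh] C=[tile,grate,lens,valve,clip]
Tick 6: prefer B, take beam from B; A=[-] B=[disk,mesh] C=[tile,grate,lens,valve,clip,beam]
Tick 7: prefer A, take disk from B; A=[-] B=[mesh] C=[tile,grate,lens,valve,clip,beam,disk]
Tick 8: prefer B, take mesh from B; A=[-] B=[-] C=[tile,grate,lens,valve,clip,beam,disk,mesh]

Answer: tile grate lens valve clip beam disk mesh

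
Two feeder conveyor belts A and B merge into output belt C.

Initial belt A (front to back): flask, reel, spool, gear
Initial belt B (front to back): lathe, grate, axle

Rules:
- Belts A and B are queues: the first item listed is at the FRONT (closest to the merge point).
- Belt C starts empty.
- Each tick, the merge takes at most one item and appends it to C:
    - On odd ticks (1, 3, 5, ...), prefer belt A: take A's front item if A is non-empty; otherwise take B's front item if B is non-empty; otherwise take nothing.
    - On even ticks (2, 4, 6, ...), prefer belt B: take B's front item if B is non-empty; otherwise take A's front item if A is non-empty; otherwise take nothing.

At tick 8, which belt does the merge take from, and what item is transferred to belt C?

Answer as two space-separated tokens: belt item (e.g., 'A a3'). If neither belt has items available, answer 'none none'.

Tick 1: prefer A, take flask from A; A=[reel,spool,gear] B=[lathe,grate,axle] C=[flask]
Tick 2: prefer B, take lathe from B; A=[reel,spool,gear] B=[grate,axle] C=[flask,lathe]
Tick 3: prefer A, take reel from A; A=[spool,gear] B=[grate,axle] C=[flask,lathe,reel]
Tick 4: prefer B, take grate from B; A=[spool,gear] B=[axle] C=[flask,lathe,reel,grate]
Tick 5: prefer A, take spool from A; A=[gear] B=[axle] C=[flask,lathe,reel,grate,spool]
Tick 6: prefer B, take axle from B; A=[gear] B=[-] C=[flask,lathe,reel,grate,spool,axle]
Tick 7: prefer A, take gear from A; A=[-] B=[-] C=[flask,lathe,reel,grate,spool,axle,gear]
Tick 8: prefer B, both empty, nothing taken; A=[-] B=[-] C=[flask,lathe,reel,grate,spool,axle,gear]

Answer: none none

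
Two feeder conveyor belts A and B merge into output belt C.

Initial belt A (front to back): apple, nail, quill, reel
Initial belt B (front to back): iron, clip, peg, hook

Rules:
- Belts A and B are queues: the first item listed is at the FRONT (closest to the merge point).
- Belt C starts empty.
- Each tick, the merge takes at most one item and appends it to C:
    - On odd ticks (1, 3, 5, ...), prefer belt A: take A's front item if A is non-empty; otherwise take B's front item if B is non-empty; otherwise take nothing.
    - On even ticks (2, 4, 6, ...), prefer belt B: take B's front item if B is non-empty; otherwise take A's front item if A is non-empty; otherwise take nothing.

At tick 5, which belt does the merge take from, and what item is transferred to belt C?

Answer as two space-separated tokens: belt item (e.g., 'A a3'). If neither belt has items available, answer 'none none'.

Tick 1: prefer A, take apple from A; A=[nail,quill,reel] B=[iron,clip,peg,hook] C=[apple]
Tick 2: prefer B, take iron from B; A=[nail,quill,reel] B=[clip,peg,hook] C=[apple,iron]
Tick 3: prefer A, take nail from A; A=[quill,reel] B=[clip,peg,hook] C=[apple,iron,nail]
Tick 4: prefer B, take clip from B; A=[quill,reel] B=[peg,hook] C=[apple,iron,nail,clip]
Tick 5: prefer A, take quill from A; A=[reel] B=[peg,hook] C=[apple,iron,nail,clip,quill]

Answer: A quill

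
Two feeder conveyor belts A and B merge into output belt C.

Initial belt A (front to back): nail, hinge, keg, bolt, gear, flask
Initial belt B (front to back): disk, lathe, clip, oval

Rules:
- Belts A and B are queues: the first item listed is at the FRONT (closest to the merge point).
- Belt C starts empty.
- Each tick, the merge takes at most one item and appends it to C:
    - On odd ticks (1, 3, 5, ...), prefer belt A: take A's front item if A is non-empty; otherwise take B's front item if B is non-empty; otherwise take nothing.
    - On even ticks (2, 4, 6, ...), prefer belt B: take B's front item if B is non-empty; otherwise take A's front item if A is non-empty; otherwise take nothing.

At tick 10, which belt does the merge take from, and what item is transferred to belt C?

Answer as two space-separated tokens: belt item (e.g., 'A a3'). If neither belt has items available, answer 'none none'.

Answer: A flask

Derivation:
Tick 1: prefer A, take nail from A; A=[hinge,keg,bolt,gear,flask] B=[disk,lathe,clip,oval] C=[nail]
Tick 2: prefer B, take disk from B; A=[hinge,keg,bolt,gear,flask] B=[lathe,clip,oval] C=[nail,disk]
Tick 3: prefer A, take hinge from A; A=[keg,bolt,gear,flask] B=[lathe,clip,oval] C=[nail,disk,hinge]
Tick 4: prefer B, take lathe from B; A=[keg,bolt,gear,flask] B=[clip,oval] C=[nail,disk,hinge,lathe]
Tick 5: prefer A, take keg from A; A=[bolt,gear,flask] B=[clip,oval] C=[nail,disk,hinge,lathe,keg]
Tick 6: prefer B, take clip from B; A=[bolt,gear,flask] B=[oval] C=[nail,disk,hinge,lathe,keg,clip]
Tick 7: prefer A, take bolt from A; A=[gear,flask] B=[oval] C=[nail,disk,hinge,lathe,keg,clip,bolt]
Tick 8: prefer B, take oval from B; A=[gear,flask] B=[-] C=[nail,disk,hinge,lathe,keg,clip,bolt,oval]
Tick 9: prefer A, take gear from A; A=[flask] B=[-] C=[nail,disk,hinge,lathe,keg,clip,bolt,oval,gear]
Tick 10: prefer B, take flask from A; A=[-] B=[-] C=[nail,disk,hinge,lathe,keg,clip,bolt,oval,gear,flask]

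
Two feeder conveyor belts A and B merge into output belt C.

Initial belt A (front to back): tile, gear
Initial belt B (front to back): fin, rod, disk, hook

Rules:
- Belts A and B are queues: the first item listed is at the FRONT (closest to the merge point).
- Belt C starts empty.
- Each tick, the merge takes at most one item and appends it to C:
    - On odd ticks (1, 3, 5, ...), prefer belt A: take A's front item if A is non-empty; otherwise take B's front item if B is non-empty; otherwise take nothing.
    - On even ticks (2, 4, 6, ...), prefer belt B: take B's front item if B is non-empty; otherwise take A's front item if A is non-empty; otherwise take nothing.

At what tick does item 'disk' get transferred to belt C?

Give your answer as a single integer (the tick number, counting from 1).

Tick 1: prefer A, take tile from A; A=[gear] B=[fin,rod,disk,hook] C=[tile]
Tick 2: prefer B, take fin from B; A=[gear] B=[rod,disk,hook] C=[tile,fin]
Tick 3: prefer A, take gear from A; A=[-] B=[rod,disk,hook] C=[tile,fin,gear]
Tick 4: prefer B, take rod from B; A=[-] B=[disk,hook] C=[tile,fin,gear,rod]
Tick 5: prefer A, take disk from B; A=[-] B=[hook] C=[tile,fin,gear,rod,disk]

Answer: 5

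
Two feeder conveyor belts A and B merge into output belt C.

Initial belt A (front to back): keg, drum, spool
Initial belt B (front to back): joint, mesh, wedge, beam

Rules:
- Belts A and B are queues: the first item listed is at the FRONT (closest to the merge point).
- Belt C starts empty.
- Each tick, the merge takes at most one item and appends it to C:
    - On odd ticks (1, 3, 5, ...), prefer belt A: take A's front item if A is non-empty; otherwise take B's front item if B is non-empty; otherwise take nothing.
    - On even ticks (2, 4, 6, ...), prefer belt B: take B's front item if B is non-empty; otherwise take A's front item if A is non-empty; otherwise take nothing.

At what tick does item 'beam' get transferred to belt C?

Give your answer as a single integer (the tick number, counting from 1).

Answer: 7

Derivation:
Tick 1: prefer A, take keg from A; A=[drum,spool] B=[joint,mesh,wedge,beam] C=[keg]
Tick 2: prefer B, take joint from B; A=[drum,spool] B=[mesh,wedge,beam] C=[keg,joint]
Tick 3: prefer A, take drum from A; A=[spool] B=[mesh,wedge,beam] C=[keg,joint,drum]
Tick 4: prefer B, take mesh from B; A=[spool] B=[wedge,beam] C=[keg,joint,drum,mesh]
Tick 5: prefer A, take spool from A; A=[-] B=[wedge,beam] C=[keg,joint,drum,mesh,spool]
Tick 6: prefer B, take wedge from B; A=[-] B=[beam] C=[keg,joint,drum,mesh,spool,wedge]
Tick 7: prefer A, take beam from B; A=[-] B=[-] C=[keg,joint,drum,mesh,spool,wedge,beam]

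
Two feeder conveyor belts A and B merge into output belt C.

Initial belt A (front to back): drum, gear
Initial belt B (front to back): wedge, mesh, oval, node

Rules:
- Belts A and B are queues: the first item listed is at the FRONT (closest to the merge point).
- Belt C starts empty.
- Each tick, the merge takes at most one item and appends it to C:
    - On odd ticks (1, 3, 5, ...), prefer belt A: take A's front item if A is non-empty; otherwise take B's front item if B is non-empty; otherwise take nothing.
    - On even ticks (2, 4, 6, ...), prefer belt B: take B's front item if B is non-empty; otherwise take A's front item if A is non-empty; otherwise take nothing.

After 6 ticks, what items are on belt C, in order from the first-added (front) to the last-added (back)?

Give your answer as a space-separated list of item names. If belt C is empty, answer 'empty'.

Answer: drum wedge gear mesh oval node

Derivation:
Tick 1: prefer A, take drum from A; A=[gear] B=[wedge,mesh,oval,node] C=[drum]
Tick 2: prefer B, take wedge from B; A=[gear] B=[mesh,oval,node] C=[drum,wedge]
Tick 3: prefer A, take gear from A; A=[-] B=[mesh,oval,node] C=[drum,wedge,gear]
Tick 4: prefer B, take mesh from B; A=[-] B=[oval,node] C=[drum,wedge,gear,mesh]
Tick 5: prefer A, take oval from B; A=[-] B=[node] C=[drum,wedge,gear,mesh,oval]
Tick 6: prefer B, take node from B; A=[-] B=[-] C=[drum,wedge,gear,mesh,oval,node]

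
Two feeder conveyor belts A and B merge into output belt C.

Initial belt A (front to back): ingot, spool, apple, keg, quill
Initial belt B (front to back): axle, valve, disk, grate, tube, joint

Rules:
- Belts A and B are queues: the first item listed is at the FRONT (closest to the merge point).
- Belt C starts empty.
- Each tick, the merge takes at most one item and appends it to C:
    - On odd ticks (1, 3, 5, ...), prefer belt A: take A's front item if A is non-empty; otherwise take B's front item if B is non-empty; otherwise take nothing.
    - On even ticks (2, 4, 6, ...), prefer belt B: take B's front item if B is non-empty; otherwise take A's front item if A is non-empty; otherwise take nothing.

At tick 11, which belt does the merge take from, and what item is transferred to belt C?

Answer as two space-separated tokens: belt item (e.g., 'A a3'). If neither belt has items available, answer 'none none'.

Answer: B joint

Derivation:
Tick 1: prefer A, take ingot from A; A=[spool,apple,keg,quill] B=[axle,valve,disk,grate,tube,joint] C=[ingot]
Tick 2: prefer B, take axle from B; A=[spool,apple,keg,quill] B=[valve,disk,grate,tube,joint] C=[ingot,axle]
Tick 3: prefer A, take spool from A; A=[apple,keg,quill] B=[valve,disk,grate,tube,joint] C=[ingot,axle,spool]
Tick 4: prefer B, take valve from B; A=[apple,keg,quill] B=[disk,grate,tube,joint] C=[ingot,axle,spool,valve]
Tick 5: prefer A, take apple from A; A=[keg,quill] B=[disk,grate,tube,joint] C=[ingot,axle,spool,valve,apple]
Tick 6: prefer B, take disk from B; A=[keg,quill] B=[grate,tube,joint] C=[ingot,axle,spool,valve,apple,disk]
Tick 7: prefer A, take keg from A; A=[quill] B=[grate,tube,joint] C=[ingot,axle,spool,valve,apple,disk,keg]
Tick 8: prefer B, take grate from B; A=[quill] B=[tube,joint] C=[ingot,axle,spool,valve,apple,disk,keg,grate]
Tick 9: prefer A, take quill from A; A=[-] B=[tube,joint] C=[ingot,axle,spool,valve,apple,disk,keg,grate,quill]
Tick 10: prefer B, take tube from B; A=[-] B=[joint] C=[ingot,axle,spool,valve,apple,disk,keg,grate,quill,tube]
Tick 11: prefer A, take joint from B; A=[-] B=[-] C=[ingot,axle,spool,valve,apple,disk,keg,grate,quill,tube,joint]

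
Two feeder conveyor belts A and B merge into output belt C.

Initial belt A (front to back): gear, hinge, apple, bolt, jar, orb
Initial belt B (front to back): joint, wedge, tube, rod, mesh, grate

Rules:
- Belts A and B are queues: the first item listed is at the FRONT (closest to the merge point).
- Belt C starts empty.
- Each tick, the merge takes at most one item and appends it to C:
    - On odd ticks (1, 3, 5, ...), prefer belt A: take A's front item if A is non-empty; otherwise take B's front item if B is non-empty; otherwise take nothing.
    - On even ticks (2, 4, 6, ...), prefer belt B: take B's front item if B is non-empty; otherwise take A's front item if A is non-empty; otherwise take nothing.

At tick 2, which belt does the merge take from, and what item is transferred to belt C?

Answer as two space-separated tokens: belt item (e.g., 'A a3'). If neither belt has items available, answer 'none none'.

Answer: B joint

Derivation:
Tick 1: prefer A, take gear from A; A=[hinge,apple,bolt,jar,orb] B=[joint,wedge,tube,rod,mesh,grate] C=[gear]
Tick 2: prefer B, take joint from B; A=[hinge,apple,bolt,jar,orb] B=[wedge,tube,rod,mesh,grate] C=[gear,joint]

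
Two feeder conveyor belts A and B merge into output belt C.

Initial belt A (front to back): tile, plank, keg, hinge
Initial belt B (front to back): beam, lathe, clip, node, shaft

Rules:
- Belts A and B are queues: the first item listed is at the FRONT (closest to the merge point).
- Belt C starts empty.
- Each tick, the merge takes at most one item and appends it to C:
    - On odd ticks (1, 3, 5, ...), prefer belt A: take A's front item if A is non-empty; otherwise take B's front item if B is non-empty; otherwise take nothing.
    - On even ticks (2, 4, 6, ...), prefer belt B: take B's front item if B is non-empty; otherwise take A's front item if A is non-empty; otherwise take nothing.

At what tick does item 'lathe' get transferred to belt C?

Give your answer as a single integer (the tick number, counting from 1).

Tick 1: prefer A, take tile from A; A=[plank,keg,hinge] B=[beam,lathe,clip,node,shaft] C=[tile]
Tick 2: prefer B, take beam from B; A=[plank,keg,hinge] B=[lathe,clip,node,shaft] C=[tile,beam]
Tick 3: prefer A, take plank from A; A=[keg,hinge] B=[lathe,clip,node,shaft] C=[tile,beam,plank]
Tick 4: prefer B, take lathe from B; A=[keg,hinge] B=[clip,node,shaft] C=[tile,beam,plank,lathe]

Answer: 4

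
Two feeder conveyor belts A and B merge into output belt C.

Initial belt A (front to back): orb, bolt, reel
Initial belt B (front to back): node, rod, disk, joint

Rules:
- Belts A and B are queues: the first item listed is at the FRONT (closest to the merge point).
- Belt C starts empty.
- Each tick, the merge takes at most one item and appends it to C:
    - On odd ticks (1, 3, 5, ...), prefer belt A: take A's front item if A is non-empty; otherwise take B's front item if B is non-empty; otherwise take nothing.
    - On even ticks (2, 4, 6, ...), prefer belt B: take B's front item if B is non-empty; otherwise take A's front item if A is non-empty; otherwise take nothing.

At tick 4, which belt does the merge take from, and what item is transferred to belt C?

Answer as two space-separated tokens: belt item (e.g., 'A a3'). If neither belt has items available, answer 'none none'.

Answer: B rod

Derivation:
Tick 1: prefer A, take orb from A; A=[bolt,reel] B=[node,rod,disk,joint] C=[orb]
Tick 2: prefer B, take node from B; A=[bolt,reel] B=[rod,disk,joint] C=[orb,node]
Tick 3: prefer A, take bolt from A; A=[reel] B=[rod,disk,joint] C=[orb,node,bolt]
Tick 4: prefer B, take rod from B; A=[reel] B=[disk,joint] C=[orb,node,bolt,rod]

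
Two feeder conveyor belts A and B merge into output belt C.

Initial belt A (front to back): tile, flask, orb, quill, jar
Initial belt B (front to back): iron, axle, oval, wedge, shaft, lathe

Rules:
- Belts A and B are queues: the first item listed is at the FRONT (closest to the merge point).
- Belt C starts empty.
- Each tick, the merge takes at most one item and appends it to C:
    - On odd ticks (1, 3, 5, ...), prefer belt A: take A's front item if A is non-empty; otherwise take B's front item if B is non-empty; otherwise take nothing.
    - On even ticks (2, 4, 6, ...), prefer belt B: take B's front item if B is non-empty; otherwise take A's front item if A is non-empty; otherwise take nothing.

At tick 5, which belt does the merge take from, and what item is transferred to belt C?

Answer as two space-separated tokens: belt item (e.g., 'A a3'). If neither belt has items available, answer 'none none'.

Tick 1: prefer A, take tile from A; A=[flask,orb,quill,jar] B=[iron,axle,oval,wedge,shaft,lathe] C=[tile]
Tick 2: prefer B, take iron from B; A=[flask,orb,quill,jar] B=[axle,oval,wedge,shaft,lathe] C=[tile,iron]
Tick 3: prefer A, take flask from A; A=[orb,quill,jar] B=[axle,oval,wedge,shaft,lathe] C=[tile,iron,flask]
Tick 4: prefer B, take axle from B; A=[orb,quill,jar] B=[oval,wedge,shaft,lathe] C=[tile,iron,flask,axle]
Tick 5: prefer A, take orb from A; A=[quill,jar] B=[oval,wedge,shaft,lathe] C=[tile,iron,flask,axle,orb]

Answer: A orb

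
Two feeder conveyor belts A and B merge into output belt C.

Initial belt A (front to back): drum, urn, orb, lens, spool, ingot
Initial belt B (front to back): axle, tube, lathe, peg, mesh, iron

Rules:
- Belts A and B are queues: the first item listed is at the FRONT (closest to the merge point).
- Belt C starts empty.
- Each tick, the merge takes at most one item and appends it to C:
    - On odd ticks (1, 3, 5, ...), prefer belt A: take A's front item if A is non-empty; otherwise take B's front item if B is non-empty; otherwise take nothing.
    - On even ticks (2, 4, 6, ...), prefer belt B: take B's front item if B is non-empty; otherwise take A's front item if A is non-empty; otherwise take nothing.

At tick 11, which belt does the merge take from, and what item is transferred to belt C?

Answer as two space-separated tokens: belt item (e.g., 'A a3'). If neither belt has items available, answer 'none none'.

Answer: A ingot

Derivation:
Tick 1: prefer A, take drum from A; A=[urn,orb,lens,spool,ingot] B=[axle,tube,lathe,peg,mesh,iron] C=[drum]
Tick 2: prefer B, take axle from B; A=[urn,orb,lens,spool,ingot] B=[tube,lathe,peg,mesh,iron] C=[drum,axle]
Tick 3: prefer A, take urn from A; A=[orb,lens,spool,ingot] B=[tube,lathe,peg,mesh,iron] C=[drum,axle,urn]
Tick 4: prefer B, take tube from B; A=[orb,lens,spool,ingot] B=[lathe,peg,mesh,iron] C=[drum,axle,urn,tube]
Tick 5: prefer A, take orb from A; A=[lens,spool,ingot] B=[lathe,peg,mesh,iron] C=[drum,axle,urn,tube,orb]
Tick 6: prefer B, take lathe from B; A=[lens,spool,ingot] B=[peg,mesh,iron] C=[drum,axle,urn,tube,orb,lathe]
Tick 7: prefer A, take lens from A; A=[spool,ingot] B=[peg,mesh,iron] C=[drum,axle,urn,tube,orb,lathe,lens]
Tick 8: prefer B, take peg from B; A=[spool,ingot] B=[mesh,iron] C=[drum,axle,urn,tube,orb,lathe,lens,peg]
Tick 9: prefer A, take spool from A; A=[ingot] B=[mesh,iron] C=[drum,axle,urn,tube,orb,lathe,lens,peg,spool]
Tick 10: prefer B, take mesh from B; A=[ingot] B=[iron] C=[drum,axle,urn,tube,orb,lathe,lens,peg,spool,mesh]
Tick 11: prefer A, take ingot from A; A=[-] B=[iron] C=[drum,axle,urn,tube,orb,lathe,lens,peg,spool,mesh,ingot]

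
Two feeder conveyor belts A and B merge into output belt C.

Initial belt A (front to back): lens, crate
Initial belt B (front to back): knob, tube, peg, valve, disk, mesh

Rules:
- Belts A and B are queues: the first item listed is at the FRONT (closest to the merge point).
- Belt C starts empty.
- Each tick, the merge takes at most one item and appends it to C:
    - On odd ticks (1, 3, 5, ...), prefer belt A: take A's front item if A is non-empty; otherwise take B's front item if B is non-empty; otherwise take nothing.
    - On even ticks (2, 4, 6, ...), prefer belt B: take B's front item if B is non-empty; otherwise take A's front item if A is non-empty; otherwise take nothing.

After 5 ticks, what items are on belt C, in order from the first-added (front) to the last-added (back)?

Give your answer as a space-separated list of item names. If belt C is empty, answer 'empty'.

Tick 1: prefer A, take lens from A; A=[crate] B=[knob,tube,peg,valve,disk,mesh] C=[lens]
Tick 2: prefer B, take knob from B; A=[crate] B=[tube,peg,valve,disk,mesh] C=[lens,knob]
Tick 3: prefer A, take crate from A; A=[-] B=[tube,peg,valve,disk,mesh] C=[lens,knob,crate]
Tick 4: prefer B, take tube from B; A=[-] B=[peg,valve,disk,mesh] C=[lens,knob,crate,tube]
Tick 5: prefer A, take peg from B; A=[-] B=[valve,disk,mesh] C=[lens,knob,crate,tube,peg]

Answer: lens knob crate tube peg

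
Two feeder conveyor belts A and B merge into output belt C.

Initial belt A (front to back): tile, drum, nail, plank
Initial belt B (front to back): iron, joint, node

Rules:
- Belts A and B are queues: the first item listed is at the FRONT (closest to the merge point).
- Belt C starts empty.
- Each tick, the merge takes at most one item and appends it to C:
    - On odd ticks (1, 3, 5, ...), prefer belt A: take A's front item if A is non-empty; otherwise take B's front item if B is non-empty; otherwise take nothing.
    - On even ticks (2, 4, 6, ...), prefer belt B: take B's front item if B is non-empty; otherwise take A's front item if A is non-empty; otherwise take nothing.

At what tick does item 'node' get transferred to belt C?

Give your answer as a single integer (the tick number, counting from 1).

Answer: 6

Derivation:
Tick 1: prefer A, take tile from A; A=[drum,nail,plank] B=[iron,joint,node] C=[tile]
Tick 2: prefer B, take iron from B; A=[drum,nail,plank] B=[joint,node] C=[tile,iron]
Tick 3: prefer A, take drum from A; A=[nail,plank] B=[joint,node] C=[tile,iron,drum]
Tick 4: prefer B, take joint from B; A=[nail,plank] B=[node] C=[tile,iron,drum,joint]
Tick 5: prefer A, take nail from A; A=[plank] B=[node] C=[tile,iron,drum,joint,nail]
Tick 6: prefer B, take node from B; A=[plank] B=[-] C=[tile,iron,drum,joint,nail,node]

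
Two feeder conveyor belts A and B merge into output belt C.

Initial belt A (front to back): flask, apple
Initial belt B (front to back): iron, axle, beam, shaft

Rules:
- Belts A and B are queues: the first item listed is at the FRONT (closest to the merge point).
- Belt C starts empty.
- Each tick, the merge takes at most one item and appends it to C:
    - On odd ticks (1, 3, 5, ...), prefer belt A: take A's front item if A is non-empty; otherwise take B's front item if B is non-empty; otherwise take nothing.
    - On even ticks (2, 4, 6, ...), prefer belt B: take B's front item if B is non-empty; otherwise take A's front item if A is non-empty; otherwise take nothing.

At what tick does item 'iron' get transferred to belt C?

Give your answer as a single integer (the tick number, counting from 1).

Answer: 2

Derivation:
Tick 1: prefer A, take flask from A; A=[apple] B=[iron,axle,beam,shaft] C=[flask]
Tick 2: prefer B, take iron from B; A=[apple] B=[axle,beam,shaft] C=[flask,iron]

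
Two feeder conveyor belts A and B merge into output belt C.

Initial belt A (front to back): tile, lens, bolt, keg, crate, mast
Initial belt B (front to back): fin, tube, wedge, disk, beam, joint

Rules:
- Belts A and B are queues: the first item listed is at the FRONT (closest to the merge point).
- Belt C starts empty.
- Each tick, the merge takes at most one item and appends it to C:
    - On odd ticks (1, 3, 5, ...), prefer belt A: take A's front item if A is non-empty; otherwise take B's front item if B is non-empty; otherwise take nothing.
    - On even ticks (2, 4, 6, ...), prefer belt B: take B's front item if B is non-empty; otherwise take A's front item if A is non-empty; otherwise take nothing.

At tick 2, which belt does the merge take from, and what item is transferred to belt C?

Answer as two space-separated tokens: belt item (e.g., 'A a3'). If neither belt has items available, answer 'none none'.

Answer: B fin

Derivation:
Tick 1: prefer A, take tile from A; A=[lens,bolt,keg,crate,mast] B=[fin,tube,wedge,disk,beam,joint] C=[tile]
Tick 2: prefer B, take fin from B; A=[lens,bolt,keg,crate,mast] B=[tube,wedge,disk,beam,joint] C=[tile,fin]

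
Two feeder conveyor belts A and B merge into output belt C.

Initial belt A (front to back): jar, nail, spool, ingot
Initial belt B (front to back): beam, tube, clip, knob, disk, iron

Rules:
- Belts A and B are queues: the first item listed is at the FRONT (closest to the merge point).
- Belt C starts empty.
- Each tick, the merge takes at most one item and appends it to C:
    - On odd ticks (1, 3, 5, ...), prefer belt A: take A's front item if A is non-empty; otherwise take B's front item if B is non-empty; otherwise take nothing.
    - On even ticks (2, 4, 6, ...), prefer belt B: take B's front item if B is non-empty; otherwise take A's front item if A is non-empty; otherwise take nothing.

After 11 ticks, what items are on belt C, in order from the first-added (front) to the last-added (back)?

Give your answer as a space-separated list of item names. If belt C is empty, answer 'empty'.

Answer: jar beam nail tube spool clip ingot knob disk iron

Derivation:
Tick 1: prefer A, take jar from A; A=[nail,spool,ingot] B=[beam,tube,clip,knob,disk,iron] C=[jar]
Tick 2: prefer B, take beam from B; A=[nail,spool,ingot] B=[tube,clip,knob,disk,iron] C=[jar,beam]
Tick 3: prefer A, take nail from A; A=[spool,ingot] B=[tube,clip,knob,disk,iron] C=[jar,beam,nail]
Tick 4: prefer B, take tube from B; A=[spool,ingot] B=[clip,knob,disk,iron] C=[jar,beam,nail,tube]
Tick 5: prefer A, take spool from A; A=[ingot] B=[clip,knob,disk,iron] C=[jar,beam,nail,tube,spool]
Tick 6: prefer B, take clip from B; A=[ingot] B=[knob,disk,iron] C=[jar,beam,nail,tube,spool,clip]
Tick 7: prefer A, take ingot from A; A=[-] B=[knob,disk,iron] C=[jar,beam,nail,tube,spool,clip,ingot]
Tick 8: prefer B, take knob from B; A=[-] B=[disk,iron] C=[jar,beam,nail,tube,spool,clip,ingot,knob]
Tick 9: prefer A, take disk from B; A=[-] B=[iron] C=[jar,beam,nail,tube,spool,clip,ingot,knob,disk]
Tick 10: prefer B, take iron from B; A=[-] B=[-] C=[jar,beam,nail,tube,spool,clip,ingot,knob,disk,iron]
Tick 11: prefer A, both empty, nothing taken; A=[-] B=[-] C=[jar,beam,nail,tube,spool,clip,ingot,knob,disk,iron]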